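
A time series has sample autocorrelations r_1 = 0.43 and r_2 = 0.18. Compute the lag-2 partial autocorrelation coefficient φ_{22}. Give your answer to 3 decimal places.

φ_{22} = (r_2 − r_1²) / (1 − r_1²)
r_1² = (0.43)² = 0.1849
Numerator = 0.18 − 0.1849 = -0.0049; denominator = 1 − 0.1849 = 0.8151
φ_{22} = -0.0049 / 0.8151 = -0.006

-0.006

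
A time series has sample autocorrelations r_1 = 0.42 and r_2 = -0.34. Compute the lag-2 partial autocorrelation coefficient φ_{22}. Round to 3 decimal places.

-0.627

φ_{22} = (r_2 − r_1²) / (1 − r_1²)
r_1² = (0.42)² = 0.1764
Numerator = -0.34 − 0.1764 = -0.5164; denominator = 1 − 0.1764 = 0.8236
φ_{22} = -0.5164 / 0.8236 = -0.627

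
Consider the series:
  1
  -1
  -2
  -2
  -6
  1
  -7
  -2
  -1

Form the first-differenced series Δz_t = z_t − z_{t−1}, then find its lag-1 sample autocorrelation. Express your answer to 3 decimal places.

First differences Δz: -2, -1, 0, -4, 7, -8, 5, 1
Mean of differences = -0.2500
Numerator Σ(Δz_t−Δz̄)(Δz_{t+1}−Δz̄) = -117.3125
Denominator Σ(Δz_t−Δz̄)² = 159.5000
r_1(Δz) = -117.3125 / 159.5000 = -0.736

-0.736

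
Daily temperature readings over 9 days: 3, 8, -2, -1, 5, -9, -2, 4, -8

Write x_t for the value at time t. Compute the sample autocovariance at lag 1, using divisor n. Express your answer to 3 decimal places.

-6.820

Mean x̄ = (3 + 8 − 2 − 1 + 5 − 9 − 2 + 4 − 8)/9 = -0.2222
Σ_{t=1}^{8}(x_t−x̄)(x_{t+1}−x̄) = -61.3827
γ_1 = -61.3827 / 9 = -6.820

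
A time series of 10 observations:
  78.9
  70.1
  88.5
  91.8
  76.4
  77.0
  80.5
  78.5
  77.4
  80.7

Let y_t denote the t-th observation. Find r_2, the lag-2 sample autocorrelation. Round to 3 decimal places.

Mean ȳ = (78.9 + 70.1 + 88.5 + 91.8 + 76.4 + 77.0 + 80.5 + 78.5 + 77.4 + 80.7)/10 = 79.9800
Numerator Σ_{t=1}^{8}(y_t−ȳ)(y_{t+2}−ȳ) = -191.5668
Denominator Σ(y_t−ȳ)² = 342.4160
r_2 = -191.5668 / 342.4160 = -0.559

-0.559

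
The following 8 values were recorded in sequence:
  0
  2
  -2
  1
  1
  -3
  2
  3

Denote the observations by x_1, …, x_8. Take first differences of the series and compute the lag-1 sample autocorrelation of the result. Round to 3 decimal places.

First differences Δx: 2, -4, 3, 0, -4, 5, 1
Mean of differences = 0.4286
Numerator Σ(Δx_t−Δx̄)(Δx_{t+1}−Δx̄) = -35.1837
Denominator Σ(Δx_t−Δx̄)² = 69.7143
r_1(Δx) = -35.1837 / 69.7143 = -0.505

-0.505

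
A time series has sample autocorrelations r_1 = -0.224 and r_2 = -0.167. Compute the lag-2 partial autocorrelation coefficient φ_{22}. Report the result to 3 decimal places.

φ_{22} = (r_2 − r_1²) / (1 − r_1²)
r_1² = (-0.224)² = 0.050176
Numerator = -0.167 − 0.0502 = -0.2172; denominator = 1 − 0.0502 = 0.9498
φ_{22} = -0.2172 / 0.9498 = -0.229

-0.229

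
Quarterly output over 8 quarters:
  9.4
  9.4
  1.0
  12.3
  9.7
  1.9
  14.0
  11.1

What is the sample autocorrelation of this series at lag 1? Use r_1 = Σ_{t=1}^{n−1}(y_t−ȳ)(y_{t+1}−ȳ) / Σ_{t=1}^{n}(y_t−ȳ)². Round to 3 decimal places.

-0.386

Mean ȳ = (9.4 + 9.4 + 1.0 + 12.3 + 9.7 + 1.9 + 14.0 + 11.1)/8 = 8.6000
Deviations from mean: 0.8000, 0.8000, -7.6000, 3.7000, 1.1000, -6.7000, 5.4000, 2.5000
Numerator Σ_{t=1}^{7}(y_t−ȳ)(y_{t+1}−ȳ) = -59.5400
Denominator Σ(y_t−ȳ)² = 154.2400
r_1 = -59.5400 / 154.2400 = -0.386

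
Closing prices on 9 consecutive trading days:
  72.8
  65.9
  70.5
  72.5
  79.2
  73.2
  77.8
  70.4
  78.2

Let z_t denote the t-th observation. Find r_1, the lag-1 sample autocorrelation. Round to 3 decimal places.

-0.040

Mean z̄ = (72.8 + 65.9 + 70.5 + 72.5 + 79.2 + 73.2 + 77.8 + 70.4 + 78.2)/9 = 73.3889
Numerator Σ_{t=1}^{8}(z_t−z̄)(z_{t+1}−z̄) = -6.0479
Denominator Σ(z_t−z̄)² = 150.9089
r_1 = -6.0479 / 150.9089 = -0.040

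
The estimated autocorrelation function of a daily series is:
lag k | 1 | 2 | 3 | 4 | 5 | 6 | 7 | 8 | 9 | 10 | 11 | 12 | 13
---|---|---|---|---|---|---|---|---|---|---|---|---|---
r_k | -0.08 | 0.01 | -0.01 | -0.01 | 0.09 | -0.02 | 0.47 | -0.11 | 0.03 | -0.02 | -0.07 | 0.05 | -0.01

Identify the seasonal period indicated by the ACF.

The largest autocorrelation is r_7 = 0.47; the remaining lags stay at or below 0.09.
The dominant spike at lag 7 indicates a seasonal period of 7.

7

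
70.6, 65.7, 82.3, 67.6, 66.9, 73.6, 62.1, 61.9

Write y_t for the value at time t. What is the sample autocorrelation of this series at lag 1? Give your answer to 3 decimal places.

-0.179

Mean ȳ = (70.6 + 65.7 + 82.3 + 67.6 + 66.9 + 73.6 + 62.1 + 61.9)/8 = 68.8375
Deviations from mean: 1.7625, -3.1375, 13.4625, -1.2375, -1.9375, 4.7625, -6.7375, -6.9375
Numerator Σ_{t=1}^{7}(y_t−ȳ)(y_{t+1}−ȳ) = -56.6039
Denominator Σ(y_t−ȳ)² = 315.6788
r_1 = -56.6039 / 315.6788 = -0.179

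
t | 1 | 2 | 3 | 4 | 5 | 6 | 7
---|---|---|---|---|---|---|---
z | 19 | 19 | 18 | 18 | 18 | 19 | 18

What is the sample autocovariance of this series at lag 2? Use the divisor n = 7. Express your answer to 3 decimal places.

-0.052

Mean z̄ = (19 + 19 + 18 + 18 + 18 + 19 + 18)/7 = 18.4286
Deviations: 0.5714, 0.5714, -0.4286, -0.4286, -0.4286, 0.5714, -0.4286
Σ_{t=1}^{5}(z_t−z̄)(z_{t+2}−z̄) = -0.3673
γ_2 = -0.3673 / 7 = -0.052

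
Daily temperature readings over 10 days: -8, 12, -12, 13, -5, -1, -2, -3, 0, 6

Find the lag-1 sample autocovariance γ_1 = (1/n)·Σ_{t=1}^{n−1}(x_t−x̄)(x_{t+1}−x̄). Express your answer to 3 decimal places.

Mean x̄ = (-8 + 12 − 12 + 13 − 5 − 1 − 2 − 3 + 0 + 6)/10 = 0.0000
Σ_{t=1}^{9}(x_t−x̄)(x_{t+1}−x̄) = -448.0000
γ_1 = -448.0000 / 10 = -44.800

-44.800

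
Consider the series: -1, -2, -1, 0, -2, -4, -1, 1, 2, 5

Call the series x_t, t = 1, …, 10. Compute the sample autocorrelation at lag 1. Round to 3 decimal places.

0.442

Mean x̄ = (-1 − 2 − 1 + 0 − 2 − 4 − 1 + 1 + 2 + 5)/10 = -0.3000
Numerator Σ_{t=1}^{9}(x_t−x̄)(x_{t+1}−x̄) = 24.8100
Denominator Σ(x_t−x̄)² = 56.1000
r_1 = 24.8100 / 56.1000 = 0.442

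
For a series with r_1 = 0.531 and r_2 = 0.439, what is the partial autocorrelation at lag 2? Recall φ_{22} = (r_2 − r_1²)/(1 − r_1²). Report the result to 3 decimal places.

0.219

φ_{22} = (r_2 − r_1²) / (1 − r_1²)
r_1² = (0.531)² = 0.281961
Numerator = 0.439 − 0.2820 = 0.1570; denominator = 1 − 0.2820 = 0.7180
φ_{22} = 0.1570 / 0.7180 = 0.219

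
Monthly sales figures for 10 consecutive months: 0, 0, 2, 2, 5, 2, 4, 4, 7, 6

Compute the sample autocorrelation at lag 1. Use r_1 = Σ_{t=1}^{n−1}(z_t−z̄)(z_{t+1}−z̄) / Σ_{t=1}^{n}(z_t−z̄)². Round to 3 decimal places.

0.476

Mean z̄ = (0 + 0 + 2 + 2 + 5 + 2 + 4 + 4 + 7 + 6)/10 = 3.2000
Numerator Σ_{t=1}^{9}(z_t−z̄)(z_{t+1}−z̄) = 24.5600
Denominator Σ(z_t−z̄)² = 51.6000
r_1 = 24.5600 / 51.6000 = 0.476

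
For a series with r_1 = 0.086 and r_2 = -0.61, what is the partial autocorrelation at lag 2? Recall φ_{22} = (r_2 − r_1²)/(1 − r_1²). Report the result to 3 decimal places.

φ_{22} = (r_2 − r_1²) / (1 − r_1²)
r_1² = (0.086)² = 0.007396
Numerator = -0.61 − 0.0074 = -0.6174; denominator = 1 − 0.0074 = 0.9926
φ_{22} = -0.6174 / 0.9926 = -0.622

-0.622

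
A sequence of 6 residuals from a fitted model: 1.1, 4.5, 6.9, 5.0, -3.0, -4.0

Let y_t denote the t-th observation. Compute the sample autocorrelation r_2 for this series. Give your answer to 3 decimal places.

-0.373

Mean ȳ = (1.1 + 4.5 + 6.9 + 5.0 − 3.0 − 4.0)/6 = 1.7500
Deviations from mean: -0.6500, 2.7500, 5.1500, 3.2500, -4.7500, -5.7500
Σ(y_t−ȳ)(y_{t+2}−ȳ) = (-3.3475) + (8.9375) + (-24.4625) + (-18.6875) = -37.5600
Denominator Σ(y_t−ȳ)² = 100.6950
r_2 = -37.5600 / 100.6950 = -0.373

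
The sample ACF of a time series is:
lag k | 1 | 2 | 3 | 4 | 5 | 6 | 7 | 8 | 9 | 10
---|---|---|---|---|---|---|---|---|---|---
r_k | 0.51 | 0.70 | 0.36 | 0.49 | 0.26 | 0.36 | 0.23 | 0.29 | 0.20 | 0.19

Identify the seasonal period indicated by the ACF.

The largest autocorrelation is r_2 = 0.70; the remaining lags stay at or below 0.51.
The dominant spike at lag 2 indicates a seasonal period of 2.

2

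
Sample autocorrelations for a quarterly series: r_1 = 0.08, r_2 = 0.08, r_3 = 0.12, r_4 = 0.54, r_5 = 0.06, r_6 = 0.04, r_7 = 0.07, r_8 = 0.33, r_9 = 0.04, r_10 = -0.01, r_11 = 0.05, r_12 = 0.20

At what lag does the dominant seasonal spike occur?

The largest autocorrelation is r_4 = 0.54, with weaker echoes at lags 8 (0.33) and 12 (0.20); the remaining lags stay at or below 0.12.
The dominant spike at lag 4 indicates a seasonal period of 4.

4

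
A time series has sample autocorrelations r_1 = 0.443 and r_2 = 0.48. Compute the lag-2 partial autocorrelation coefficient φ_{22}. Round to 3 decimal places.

φ_{22} = (r_2 − r_1²) / (1 − r_1²)
r_1² = (0.443)² = 0.196249
Numerator = 0.48 − 0.1962 = 0.2838; denominator = 1 − 0.1962 = 0.8038
φ_{22} = 0.2838 / 0.8038 = 0.353

0.353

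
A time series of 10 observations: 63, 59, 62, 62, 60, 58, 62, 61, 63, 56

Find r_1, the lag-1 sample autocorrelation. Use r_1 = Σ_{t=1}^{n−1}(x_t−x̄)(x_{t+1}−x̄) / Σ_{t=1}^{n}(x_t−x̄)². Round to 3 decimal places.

-0.342

Mean x̄ = (63 + 59 + 62 + 62 + 60 + 58 + 62 + 61 + 63 + 56)/10 = 60.6000
Numerator Σ_{t=1}^{9}(x_t−x̄)(x_{t+1}−x̄) = -16.5600
Denominator Σ(x_t−x̄)² = 48.4000
r_1 = -16.5600 / 48.4000 = -0.342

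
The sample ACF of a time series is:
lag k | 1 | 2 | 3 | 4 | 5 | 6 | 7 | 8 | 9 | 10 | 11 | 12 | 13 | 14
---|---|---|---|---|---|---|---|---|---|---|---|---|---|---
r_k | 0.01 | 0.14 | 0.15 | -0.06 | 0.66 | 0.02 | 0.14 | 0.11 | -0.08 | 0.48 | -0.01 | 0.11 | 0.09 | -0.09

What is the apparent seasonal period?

The largest autocorrelation is r_5 = 0.66, with a weaker echo at lag 10 (0.48); the remaining lags stay at or below 0.15.
The dominant spike at lag 5 indicates a seasonal period of 5.

5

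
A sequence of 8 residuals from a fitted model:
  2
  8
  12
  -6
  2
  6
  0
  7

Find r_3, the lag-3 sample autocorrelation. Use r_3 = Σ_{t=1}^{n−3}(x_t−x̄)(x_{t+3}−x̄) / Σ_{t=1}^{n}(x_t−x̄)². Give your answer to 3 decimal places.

Mean x̄ = (2 + 8 + 12 − 6 + 2 + 6 + 0 + 7)/8 = 3.8750
Deviations from mean: -1.8750, 4.1250, 8.1250, -9.8750, -1.8750, 2.1250, -3.8750, 3.1250
Σ(x_t−x̄)(x_{t+3}−x̄) = (18.5156) + (-7.7344) + (17.2656) + (38.2656) + (-5.8594) = 60.4531
Denominator Σ(x_t−x̄)² = 216.8750
r_3 = 60.4531 / 216.8750 = 0.279

0.279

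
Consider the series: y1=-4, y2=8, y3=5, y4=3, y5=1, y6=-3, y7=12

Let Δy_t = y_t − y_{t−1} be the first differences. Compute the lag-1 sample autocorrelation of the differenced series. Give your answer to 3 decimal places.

-0.155

First differences Δy: 12, -3, -2, -2, -4, 15
Mean of differences = 2.6667
Numerator Σ(Δy_t−Δȳ)(Δy_{t+1}−Δȳ) = -55.7778
Denominator Σ(Δy_t−Δȳ)² = 359.3333
r_1(Δy) = -55.7778 / 359.3333 = -0.155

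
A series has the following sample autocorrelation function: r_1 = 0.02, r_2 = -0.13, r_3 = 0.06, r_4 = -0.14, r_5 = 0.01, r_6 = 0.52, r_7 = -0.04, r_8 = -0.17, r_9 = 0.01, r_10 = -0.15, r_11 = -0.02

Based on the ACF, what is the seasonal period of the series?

6

The largest autocorrelation is r_6 = 0.52; the remaining lags stay at or below 0.06.
The dominant spike at lag 6 indicates a seasonal period of 6.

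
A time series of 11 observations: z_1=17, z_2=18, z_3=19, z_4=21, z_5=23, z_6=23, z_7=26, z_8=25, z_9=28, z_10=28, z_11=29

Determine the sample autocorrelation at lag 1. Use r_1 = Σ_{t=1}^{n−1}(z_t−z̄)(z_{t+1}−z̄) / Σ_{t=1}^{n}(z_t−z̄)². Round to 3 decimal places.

0.714

Mean z̄ = (17 + 18 + 19 + 21 + 23 + 23 + 26 + 25 + 28 + 28 + 29)/11 = 23.3636
Numerator Σ_{t=1}^{10}(z_t−z̄)(z_{t+1}−z̄) = 127.4132
Denominator Σ(z_t−z̄)² = 178.5455
r_1 = 127.4132 / 178.5455 = 0.714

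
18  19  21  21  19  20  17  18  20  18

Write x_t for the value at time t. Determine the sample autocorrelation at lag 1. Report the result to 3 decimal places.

0.100

Mean x̄ = (18 + 19 + 21 + 21 + 19 + 20 + 17 + 18 + 20 + 18)/10 = 19.1000
Numerator Σ_{t=1}^{9}(x_t−x̄)(x_{t+1}−x̄) = 1.6900
Denominator Σ(x_t−x̄)² = 16.9000
r_1 = 1.6900 / 16.9000 = 0.100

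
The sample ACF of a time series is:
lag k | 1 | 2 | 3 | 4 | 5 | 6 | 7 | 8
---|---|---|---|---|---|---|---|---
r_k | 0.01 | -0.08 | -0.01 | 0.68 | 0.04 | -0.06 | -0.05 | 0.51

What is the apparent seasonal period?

4

The largest autocorrelation is r_4 = 0.68, with a weaker echo at lag 8 (0.51); the remaining lags stay at or below 0.04.
The dominant spike at lag 4 indicates a seasonal period of 4.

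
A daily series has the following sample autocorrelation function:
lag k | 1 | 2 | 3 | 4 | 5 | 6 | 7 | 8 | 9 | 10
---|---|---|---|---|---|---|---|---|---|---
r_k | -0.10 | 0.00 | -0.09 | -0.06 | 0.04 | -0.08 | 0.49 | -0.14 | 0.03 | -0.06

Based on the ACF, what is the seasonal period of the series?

7

The largest autocorrelation is r_7 = 0.49; the remaining lags stay at or below 0.04.
The dominant spike at lag 7 indicates a seasonal period of 7.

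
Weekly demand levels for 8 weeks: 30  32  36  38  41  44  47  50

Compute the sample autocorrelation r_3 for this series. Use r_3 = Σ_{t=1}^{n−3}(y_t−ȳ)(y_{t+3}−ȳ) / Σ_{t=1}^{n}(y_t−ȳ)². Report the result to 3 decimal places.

-0.024

Mean ȳ = (30 + 32 + 36 + 38 + 41 + 44 + 47 + 50)/8 = 39.7500
Σ(y_t−ȳ)(y_{t+3}−ȳ) = (17.0625) + (-9.6875) + (-15.9375) + (-12.6875) + (12.8125) = -8.4375
Denominator Σ(y_t−ȳ)² = 349.5000
r_3 = -8.4375 / 349.5000 = -0.024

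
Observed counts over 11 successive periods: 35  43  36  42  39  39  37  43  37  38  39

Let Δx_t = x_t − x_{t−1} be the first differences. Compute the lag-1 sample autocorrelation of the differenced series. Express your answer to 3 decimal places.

First differences Δx: 8, -7, 6, -3, 0, -2, 6, -6, 1, 1
Mean of differences = 0.4000
Numerator Σ(Δx_t−Δx̄)(Δx_{t+1}−Δx̄) = -167.1600
Denominator Σ(Δx_t−Δx̄)² = 234.4000
r_1(Δx) = -167.1600 / 234.4000 = -0.713

-0.713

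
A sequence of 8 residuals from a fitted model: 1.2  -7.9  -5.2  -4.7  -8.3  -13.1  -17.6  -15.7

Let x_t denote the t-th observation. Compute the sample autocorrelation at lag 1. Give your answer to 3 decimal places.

Mean x̄ = (1.2 − 7.9 − 5.2 − 4.7 − 8.3 − 13.1 − 17.6 − 15.7)/8 = -8.9125
Σ(x_t−x̄)(x_{t+1}−x̄) = (10.2389) + (3.7589) + (15.6389) + (2.5802) + (-2.5648) + (36.3789) + (58.9664) = 124.9973
Denominator Σ(x_t−x̄)² = 274.2688
r_1 = 124.9973 / 274.2688 = 0.456

0.456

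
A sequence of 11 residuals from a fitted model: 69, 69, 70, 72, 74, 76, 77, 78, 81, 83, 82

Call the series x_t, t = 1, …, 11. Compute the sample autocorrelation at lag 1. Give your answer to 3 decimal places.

0.787

Mean x̄ = (69 + 69 + 70 + 72 + 74 + 76 + 77 + 78 + 81 + 83 + 82)/11 = 75.5455
Numerator Σ_{t=1}^{10}(x_t−x̄)(x_{t+1}−x̄) = 209.9752
Denominator Σ(x_t−x̄)² = 266.7273
r_1 = 209.9752 / 266.7273 = 0.787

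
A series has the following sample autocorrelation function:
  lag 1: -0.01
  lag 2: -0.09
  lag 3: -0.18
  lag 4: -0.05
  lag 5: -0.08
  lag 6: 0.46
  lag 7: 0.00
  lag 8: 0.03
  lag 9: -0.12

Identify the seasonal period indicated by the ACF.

6

The largest autocorrelation is r_6 = 0.46; the remaining lags stay at or below 0.03.
The dominant spike at lag 6 indicates a seasonal period of 6.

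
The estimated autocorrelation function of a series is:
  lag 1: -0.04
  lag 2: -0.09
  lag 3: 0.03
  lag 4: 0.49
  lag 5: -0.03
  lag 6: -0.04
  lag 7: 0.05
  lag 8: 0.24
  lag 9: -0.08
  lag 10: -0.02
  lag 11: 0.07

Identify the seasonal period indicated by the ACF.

The largest autocorrelation is r_4 = 0.49, with a weaker echo at lag 8 (0.24); the remaining lags stay at or below 0.07.
The dominant spike at lag 4 indicates a seasonal period of 4.

4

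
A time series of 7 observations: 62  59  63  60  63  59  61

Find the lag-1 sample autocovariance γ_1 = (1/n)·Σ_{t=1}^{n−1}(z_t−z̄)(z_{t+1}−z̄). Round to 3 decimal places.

-2.000

Mean z̄ = (62 + 59 + 63 + 60 + 63 + 59 + 61)/7 = 61.0000
Σ_{t=1}^{6}(z_t−z̄)(z_{t+1}−z̄) = -14.0000
γ_1 = -14.0000 / 7 = -2.000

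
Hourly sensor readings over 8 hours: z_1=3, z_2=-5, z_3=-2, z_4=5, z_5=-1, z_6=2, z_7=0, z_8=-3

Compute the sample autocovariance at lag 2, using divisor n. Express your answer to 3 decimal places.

-3.066

Mean z̄ = (3 − 5 − 2 + 5 − 1 + 2 + 0 − 3)/8 = -0.1250
Deviations: 3.1250, -4.8750, -1.8750, 5.1250, -0.8750, 2.1250, 0.1250, -2.8750
Σ_{t=1}^{6}(z_t−z̄)(z_{t+2}−z̄) = -24.5313
γ_2 = -24.5313 / 8 = -3.066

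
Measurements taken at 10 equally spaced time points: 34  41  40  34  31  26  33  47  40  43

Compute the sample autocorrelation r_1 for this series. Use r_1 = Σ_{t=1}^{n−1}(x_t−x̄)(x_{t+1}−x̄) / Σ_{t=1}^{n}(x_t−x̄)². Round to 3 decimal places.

Mean x̄ = (34 + 41 + 40 + 34 + 31 + 26 + 33 + 47 + 40 + 43)/10 = 36.9000
Numerator Σ_{t=1}^{9}(x_t−x̄)(x_{t+1}−x̄) = 126.5900
Denominator Σ(x_t−x̄)² = 360.9000
r_1 = 126.5900 / 360.9000 = 0.351

0.351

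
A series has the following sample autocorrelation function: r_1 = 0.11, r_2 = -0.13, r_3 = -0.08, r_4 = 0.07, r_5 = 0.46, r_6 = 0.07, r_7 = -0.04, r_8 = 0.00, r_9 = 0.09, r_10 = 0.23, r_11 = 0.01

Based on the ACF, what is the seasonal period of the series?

5

The largest autocorrelation is r_5 = 0.46, with a weaker echo at lag 10 (0.23); the remaining lags stay at or below 0.11.
The dominant spike at lag 5 indicates a seasonal period of 5.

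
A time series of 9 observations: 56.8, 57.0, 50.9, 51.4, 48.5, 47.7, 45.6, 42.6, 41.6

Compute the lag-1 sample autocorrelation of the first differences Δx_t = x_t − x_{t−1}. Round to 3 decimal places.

-0.729

First differences Δx: 0.2, -6.1, 0.5, -2.9, -0.8, -2.1, -3.0, -1.0
Mean of differences = -1.9000
Numerator Σ(Δx_t−Δx̄)(Δx_{t+1}−Δx̄) = -23.3900
Denominator Σ(Δx_t−Δx̄)² = 32.0800
r_1(Δx) = -23.3900 / 32.0800 = -0.729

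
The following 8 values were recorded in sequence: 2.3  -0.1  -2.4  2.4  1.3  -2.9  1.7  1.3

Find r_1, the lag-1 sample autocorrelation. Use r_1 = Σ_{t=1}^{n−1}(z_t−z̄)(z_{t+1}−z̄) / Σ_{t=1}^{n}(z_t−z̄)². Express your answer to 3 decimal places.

Mean z̄ = (2.3 − 0.1 − 2.4 + 2.4 + 1.3 − 2.9 + 1.7 + 1.3)/8 = 0.4500
Deviations from mean: 1.8500, -0.5500, -2.8500, 1.9500, 0.8500, -3.3500, 1.2500, 0.8500
Numerator Σ_{t=1}^{7}(z_t−z̄)(z_{t+1}−z̄) = -9.3225
Denominator Σ(z_t−z̄)² = 29.8800
r_1 = -9.3225 / 29.8800 = -0.312

-0.312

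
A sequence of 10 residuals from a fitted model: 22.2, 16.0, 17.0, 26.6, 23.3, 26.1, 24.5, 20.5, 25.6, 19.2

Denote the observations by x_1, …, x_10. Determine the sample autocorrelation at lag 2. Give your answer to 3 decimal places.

-0.051

Mean x̄ = (22.2 + 16.0 + 17.0 + 26.6 + 23.3 + 26.1 + 24.5 + 20.5 + 25.6 + 19.2)/10 = 22.1000
Numerator Σ_{t=1}^{8}(x_t−x̄)(x_{t+2}−x̄) = -6.5600
Denominator Σ(x_t−x̄)² = 129.9000
r_2 = -6.5600 / 129.9000 = -0.051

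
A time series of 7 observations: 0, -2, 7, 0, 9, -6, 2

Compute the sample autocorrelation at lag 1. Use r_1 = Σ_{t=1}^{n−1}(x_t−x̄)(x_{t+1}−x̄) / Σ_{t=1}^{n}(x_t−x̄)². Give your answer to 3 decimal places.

-0.585

Mean x̄ = (0 − 2 + 7 + 0 + 9 − 6 + 2)/7 = 1.4286
Deviations from mean: -1.4286, -3.4286, 5.5714, -1.4286, 7.5714, -7.4286, 0.5714
Σ(x_t−x̄)(x_{t+1}−x̄) = (4.8980) + (-19.1020) + (-7.9592) + (-10.8163) + (-56.2449) + (-4.2449) = -93.4694
Denominator Σ(x_t−x̄)² = 159.7143
r_1 = -93.4694 / 159.7143 = -0.585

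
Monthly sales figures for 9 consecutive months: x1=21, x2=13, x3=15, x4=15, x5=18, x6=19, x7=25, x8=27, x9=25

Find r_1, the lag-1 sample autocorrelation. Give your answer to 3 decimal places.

Mean x̄ = (21 + 13 + 15 + 15 + 18 + 19 + 25 + 27 + 25)/9 = 19.7778
Numerator Σ_{t=1}^{8}(x_t−x̄)(x_{t+1}−x̄) = 128.1728
Denominator Σ(x_t−x̄)² = 203.5556
r_1 = 128.1728 / 203.5556 = 0.630

0.630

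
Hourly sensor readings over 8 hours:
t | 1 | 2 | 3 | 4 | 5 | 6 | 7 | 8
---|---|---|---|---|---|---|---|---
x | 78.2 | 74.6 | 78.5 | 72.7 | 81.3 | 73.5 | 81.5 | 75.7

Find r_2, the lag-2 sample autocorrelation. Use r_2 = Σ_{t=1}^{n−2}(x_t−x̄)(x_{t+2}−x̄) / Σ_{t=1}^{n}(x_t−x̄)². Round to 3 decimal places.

Mean x̄ = (78.2 + 74.6 + 78.5 + 72.7 + 81.3 + 73.5 + 81.5 + 75.7)/8 = 77.0000
Numerator Σ_{t=1}^{6}(x_t−x̄)(x_{t+2}−x̄) = 57.5200
Denominator Σ(x_t−x̄)² = 80.6200
r_2 = 57.5200 / 80.6200 = 0.713

0.713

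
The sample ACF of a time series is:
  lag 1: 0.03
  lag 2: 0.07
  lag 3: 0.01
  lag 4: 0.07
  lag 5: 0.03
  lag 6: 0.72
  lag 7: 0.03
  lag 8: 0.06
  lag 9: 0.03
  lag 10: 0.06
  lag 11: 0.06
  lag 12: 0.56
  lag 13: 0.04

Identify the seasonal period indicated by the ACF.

6

The largest autocorrelation is r_6 = 0.72, with a weaker echo at lag 12 (0.56); the remaining lags stay at or below 0.07.
The dominant spike at lag 6 indicates a seasonal period of 6.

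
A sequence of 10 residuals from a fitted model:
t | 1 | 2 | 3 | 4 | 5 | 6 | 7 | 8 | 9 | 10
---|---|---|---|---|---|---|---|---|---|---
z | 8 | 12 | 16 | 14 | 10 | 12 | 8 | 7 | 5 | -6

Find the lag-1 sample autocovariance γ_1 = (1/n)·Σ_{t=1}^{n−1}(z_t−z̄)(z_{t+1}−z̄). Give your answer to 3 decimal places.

13.264

Mean z̄ = (8 + 12 + 16 + 14 + 10 + 12 + 8 + 7 + 5 − 6)/10 = 8.6000
Σ_{t=1}^{9}(z_t−z̄)(z_{t+1}−z̄) = 132.6400
γ_1 = 132.6400 / 10 = 13.264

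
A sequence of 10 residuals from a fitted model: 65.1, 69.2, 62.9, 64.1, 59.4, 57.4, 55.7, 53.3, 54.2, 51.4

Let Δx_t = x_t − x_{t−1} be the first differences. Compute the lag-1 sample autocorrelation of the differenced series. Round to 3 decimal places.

First differences Δx: 4.1, -6.3, 1.2, -4.7, -2.0, -1.7, -2.4, 0.9, -2.8
Mean of differences = -1.5222
Numerator Σ(Δx_t−Δx̄)(Δx_{t+1}−Δx̄) = -51.9805
Denominator Σ(Δx_t−Δx̄)² = 80.4756
r_1(Δx) = -51.9805 / 80.4756 = -0.646

-0.646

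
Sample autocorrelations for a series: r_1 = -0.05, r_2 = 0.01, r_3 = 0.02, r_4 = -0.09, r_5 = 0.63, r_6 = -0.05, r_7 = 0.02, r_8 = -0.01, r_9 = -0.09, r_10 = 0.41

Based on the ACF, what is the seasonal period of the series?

5

The largest autocorrelation is r_5 = 0.63, with a weaker echo at lag 10 (0.41); the remaining lags stay at or below 0.02.
The dominant spike at lag 5 indicates a seasonal period of 5.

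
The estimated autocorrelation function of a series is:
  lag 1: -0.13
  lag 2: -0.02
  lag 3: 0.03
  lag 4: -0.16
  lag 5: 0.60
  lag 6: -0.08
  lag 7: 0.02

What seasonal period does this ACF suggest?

5

The largest autocorrelation is r_5 = 0.60; the remaining lags stay at or below 0.03.
The dominant spike at lag 5 indicates a seasonal period of 5.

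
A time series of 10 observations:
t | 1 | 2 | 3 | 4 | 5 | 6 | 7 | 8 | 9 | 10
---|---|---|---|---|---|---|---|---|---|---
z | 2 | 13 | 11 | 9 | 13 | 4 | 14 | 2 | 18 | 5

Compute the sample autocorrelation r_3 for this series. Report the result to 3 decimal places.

-0.311

Mean z̄ = (2 + 13 + 11 + 9 + 13 + 4 + 14 + 2 + 18 + 5)/10 = 9.1000
Numerator Σ_{t=1}^{7}(z_t−z̄)(z_{t+3}−z̄) = -87.4300
Denominator Σ(z_t−z̄)² = 280.9000
r_3 = -87.4300 / 280.9000 = -0.311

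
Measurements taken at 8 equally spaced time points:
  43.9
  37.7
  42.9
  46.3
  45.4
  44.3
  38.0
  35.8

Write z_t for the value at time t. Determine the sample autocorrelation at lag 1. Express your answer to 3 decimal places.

0.270

Mean z̄ = (43.9 + 37.7 + 42.9 + 46.3 + 45.4 + 44.3 + 38.0 + 35.8)/8 = 41.7875
Σ(z_t−z̄)(z_{t+1}−z̄) = (-8.6348) + (-4.5473) + (5.0202) + (16.3014) + (9.0764) + (-9.5161) + (22.6777) = 30.3773
Denominator Σ(z_t−z̄)² = 112.3288
r_1 = 30.3773 / 112.3288 = 0.270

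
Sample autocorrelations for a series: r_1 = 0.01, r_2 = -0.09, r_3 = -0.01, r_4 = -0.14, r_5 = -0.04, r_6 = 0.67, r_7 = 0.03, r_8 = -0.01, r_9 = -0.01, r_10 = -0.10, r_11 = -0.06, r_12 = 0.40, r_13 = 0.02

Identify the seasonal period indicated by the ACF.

The largest autocorrelation is r_6 = 0.67, with a weaker echo at lag 12 (0.40); the remaining lags stay at or below 0.03.
The dominant spike at lag 6 indicates a seasonal period of 6.

6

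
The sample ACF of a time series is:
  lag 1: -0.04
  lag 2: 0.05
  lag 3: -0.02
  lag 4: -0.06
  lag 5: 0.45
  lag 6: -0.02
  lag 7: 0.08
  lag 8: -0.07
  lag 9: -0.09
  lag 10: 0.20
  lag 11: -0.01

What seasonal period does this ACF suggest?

5

The largest autocorrelation is r_5 = 0.45, with a weaker echo at lag 10 (0.20); the remaining lags stay at or below 0.08.
The dominant spike at lag 5 indicates a seasonal period of 5.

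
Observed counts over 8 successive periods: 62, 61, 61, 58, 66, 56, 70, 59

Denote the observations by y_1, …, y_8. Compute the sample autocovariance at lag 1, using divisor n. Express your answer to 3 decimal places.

-13.393

Mean ȳ = (62 + 61 + 61 + 58 + 66 + 56 + 70 + 59)/8 = 61.6250
Σ_{t=1}^{7}(y_t−ȳ)(y_{t+1}−ȳ) = -107.1406
γ_1 = -107.1406 / 8 = -13.393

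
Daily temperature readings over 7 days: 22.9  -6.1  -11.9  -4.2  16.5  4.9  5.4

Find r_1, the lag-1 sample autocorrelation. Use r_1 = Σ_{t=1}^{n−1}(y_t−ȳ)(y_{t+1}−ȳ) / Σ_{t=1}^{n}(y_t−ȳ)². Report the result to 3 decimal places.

0.009

Mean ȳ = (22.9 − 6.1 − 11.9 − 4.2 + 16.5 + 4.9 + 5.4)/7 = 3.9286
Deviations from mean: 18.9714, -10.0286, -15.8286, -8.1286, 12.5714, 0.9714, 1.4714
Numerator Σ_{t=1}^{6}(y_t−ȳ)(y_{t+1}−ȳ) = 8.5992
Denominator Σ(y_t−ȳ)² = 938.2543
r_1 = 8.5992 / 938.2543 = 0.009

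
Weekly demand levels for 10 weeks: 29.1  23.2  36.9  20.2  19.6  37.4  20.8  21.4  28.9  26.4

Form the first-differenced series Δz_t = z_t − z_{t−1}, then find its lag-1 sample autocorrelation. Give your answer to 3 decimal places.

-0.543

First differences Δz: -5.9, 13.7, -16.7, -0.6, 17.8, -16.6, 0.6, 7.5, -2.5
Mean of differences = -0.3000
Numerator Σ(Δz_t−Δz̄)(Δz_{t+1}−Δz̄) = -628.3500
Denominator Σ(Δz_t−Δz̄)² = 1156.2000
r_1(Δz) = -628.3500 / 1156.2000 = -0.543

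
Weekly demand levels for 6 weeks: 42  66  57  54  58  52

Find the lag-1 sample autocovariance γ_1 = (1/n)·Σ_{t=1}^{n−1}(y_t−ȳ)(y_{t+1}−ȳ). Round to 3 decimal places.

-22.088

Mean ȳ = (42 + 66 + 57 + 54 + 58 + 52)/6 = 54.8333
Σ_{t=1}^{5}(y_t−ȳ)(y_{t+1}−ȳ) = -132.5278
γ_1 = -132.5278 / 6 = -22.088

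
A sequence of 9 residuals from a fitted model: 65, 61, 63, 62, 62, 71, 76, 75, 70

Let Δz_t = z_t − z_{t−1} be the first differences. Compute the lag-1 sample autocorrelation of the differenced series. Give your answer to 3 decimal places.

First differences Δz: -4, 2, -1, 0, 9, 5, -1, -5
Mean of differences = 0.6250
Numerator Σ(Δz_t−Δz̄)(Δz_{t+1}−Δz̄) = 25.8594
Denominator Σ(Δz_t−Δz̄)² = 149.8750
r_1(Δz) = 25.8594 / 149.8750 = 0.173

0.173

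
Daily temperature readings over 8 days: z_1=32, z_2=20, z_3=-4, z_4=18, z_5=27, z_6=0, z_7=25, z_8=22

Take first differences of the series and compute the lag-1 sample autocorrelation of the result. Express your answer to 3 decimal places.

-0.391

First differences Δz: -12, -24, 22, 9, -27, 25, -3
Mean of differences = -1.4286
Numerator Σ(Δz_t−Δz̄)(Δz_{t+1}−Δz̄) = -1029.8980
Denominator Σ(Δz_t−Δz̄)² = 2633.7143
r_1(Δz) = -1029.8980 / 2633.7143 = -0.391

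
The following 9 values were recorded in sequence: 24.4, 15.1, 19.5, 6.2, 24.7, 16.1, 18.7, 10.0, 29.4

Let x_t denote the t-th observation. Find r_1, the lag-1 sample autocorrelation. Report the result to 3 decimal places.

Mean x̄ = (24.4 + 15.1 + 19.5 + 6.2 + 24.7 + 16.1 + 18.7 + 10.0 + 29.4)/9 = 18.2333
Numerator Σ_{t=1}^{8}(x_t−x̄)(x_{t+1}−x̄) = -226.9211
Denominator Σ(x_t−x̄)² = 433.3200
r_1 = -226.9211 / 433.3200 = -0.524

-0.524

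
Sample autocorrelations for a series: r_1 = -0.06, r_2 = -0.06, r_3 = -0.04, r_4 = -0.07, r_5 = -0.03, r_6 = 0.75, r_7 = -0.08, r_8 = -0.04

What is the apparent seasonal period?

The largest autocorrelation is r_6 = 0.75; the remaining lags stay at or below -0.03.
The dominant spike at lag 6 indicates a seasonal period of 6.

6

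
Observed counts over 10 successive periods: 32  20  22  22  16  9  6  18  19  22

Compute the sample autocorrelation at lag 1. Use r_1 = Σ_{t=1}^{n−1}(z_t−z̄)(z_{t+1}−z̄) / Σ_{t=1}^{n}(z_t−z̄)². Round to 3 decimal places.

0.381

Mean z̄ = (32 + 20 + 22 + 22 + 16 + 9 + 6 + 18 + 19 + 22)/10 = 18.6000
Numerator Σ_{t=1}^{9}(z_t−z̄)(z_{t+1}−z̄) = 180.8400
Denominator Σ(z_t−z̄)² = 474.4000
r_1 = 180.8400 / 474.4000 = 0.381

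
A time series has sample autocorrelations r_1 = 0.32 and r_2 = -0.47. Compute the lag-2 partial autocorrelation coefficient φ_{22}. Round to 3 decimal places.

-0.638

φ_{22} = (r_2 − r_1²) / (1 − r_1²)
r_1² = (0.32)² = 0.1024
Numerator = -0.47 − 0.1024 = -0.5724; denominator = 1 − 0.1024 = 0.8976
φ_{22} = -0.5724 / 0.8976 = -0.638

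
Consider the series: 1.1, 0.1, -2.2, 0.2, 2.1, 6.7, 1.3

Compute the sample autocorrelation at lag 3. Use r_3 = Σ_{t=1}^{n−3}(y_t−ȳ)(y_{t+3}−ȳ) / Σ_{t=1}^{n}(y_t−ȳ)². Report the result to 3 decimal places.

-0.438

Mean ȳ = (1.1 + 0.1 − 2.2 + 0.2 + 2.1 + 6.7 + 1.3)/7 = 1.3286
Deviations from mean: -0.2286, -1.2286, -3.5286, -1.1286, 0.7714, 5.3714, -0.0286
Numerator Σ_{t=1}^{4}(y_t−ȳ)(y_{t+3}−ȳ) = -19.6110
Denominator Σ(y_t−ȳ)² = 44.7343
r_3 = -19.6110 / 44.7343 = -0.438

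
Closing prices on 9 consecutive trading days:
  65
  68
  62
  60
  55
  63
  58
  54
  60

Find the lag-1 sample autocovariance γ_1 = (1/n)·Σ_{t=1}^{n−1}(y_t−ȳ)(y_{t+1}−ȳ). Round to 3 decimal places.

Mean ȳ = (65 + 68 + 62 + 60 + 55 + 63 + 58 + 54 + 60)/9 = 60.5556
Σ_{t=1}^{8}(y_t−ȳ)(y_{t+1}−ȳ) = 46.6914
γ_1 = 46.6914 / 9 = 5.188

5.188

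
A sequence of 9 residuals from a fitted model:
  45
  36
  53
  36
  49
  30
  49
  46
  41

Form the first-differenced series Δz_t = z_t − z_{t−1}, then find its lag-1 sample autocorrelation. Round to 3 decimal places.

-0.827

First differences Δz: -9, 17, -17, 13, -19, 19, -3, -5
Mean of differences = -0.5000
Numerator Σ(Δz_t−Δz̄)(Δz_{t+1}−Δz̄) = -1308.2500
Denominator Σ(Δz_t−Δz̄)² = 1582.0000
r_1(Δz) = -1308.2500 / 1582.0000 = -0.827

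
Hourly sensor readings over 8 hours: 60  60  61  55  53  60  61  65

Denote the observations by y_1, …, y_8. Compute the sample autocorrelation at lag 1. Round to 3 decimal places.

Mean ȳ = (60 + 60 + 61 + 55 + 53 + 60 + 61 + 65)/8 = 59.3750
Deviations from mean: 0.6250, 0.6250, 1.6250, -4.3750, -6.3750, 0.6250, 1.6250, 5.6250
Numerator Σ_{t=1}^{7}(y_t−ȳ)(y_{t+1}−ȳ) = 28.3594
Denominator Σ(y_t−ȳ)² = 97.8750
r_1 = 28.3594 / 97.8750 = 0.290

0.290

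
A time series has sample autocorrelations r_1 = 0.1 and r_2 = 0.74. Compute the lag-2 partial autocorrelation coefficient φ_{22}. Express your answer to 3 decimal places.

φ_{22} = (r_2 − r_1²) / (1 − r_1²)
r_1² = (0.1)² = 0.01
Numerator = 0.74 − 0.0100 = 0.7300; denominator = 1 − 0.0100 = 0.9900
φ_{22} = 0.7300 / 0.9900 = 0.737

0.737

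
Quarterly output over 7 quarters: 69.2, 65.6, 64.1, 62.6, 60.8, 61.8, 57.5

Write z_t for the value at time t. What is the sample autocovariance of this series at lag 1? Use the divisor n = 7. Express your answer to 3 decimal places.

4.094

Mean z̄ = (69.2 + 65.6 + 64.1 + 62.6 + 60.8 + 61.8 + 57.5)/7 = 63.0857
Deviations: 6.1143, 2.5143, 1.0143, -0.4857, -2.2857, -1.2857, -5.5857
Σ_{t=1}^{6}(z_t−z̄)(z_{t+1}−z̄) = 28.6612
γ_1 = 28.6612 / 7 = 4.094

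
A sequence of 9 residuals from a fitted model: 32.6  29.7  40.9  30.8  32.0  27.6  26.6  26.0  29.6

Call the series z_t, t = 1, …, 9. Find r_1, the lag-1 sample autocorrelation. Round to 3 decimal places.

0.138

Mean z̄ = (32.6 + 29.7 + 40.9 + 30.8 + 32.0 + 27.6 + 26.6 + 26.0 + 29.6)/9 = 30.6444
Numerator Σ_{t=1}^{8}(z_t−z̄)(z_{t+1}−z̄) = 22.0947
Denominator Σ(z_t−z̄)² = 160.0422
r_1 = 22.0947 / 160.0422 = 0.138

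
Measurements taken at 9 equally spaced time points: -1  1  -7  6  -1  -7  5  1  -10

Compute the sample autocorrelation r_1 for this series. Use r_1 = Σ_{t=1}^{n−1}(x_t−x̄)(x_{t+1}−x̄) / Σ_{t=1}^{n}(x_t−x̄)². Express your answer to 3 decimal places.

-0.385

Mean x̄ = (-1 + 1 − 7 + 6 − 1 − 7 + 5 + 1 − 10)/9 = -1.4444
Numerator Σ_{t=1}^{8}(x_t−x̄)(x_{t+1}−x̄) = -93.9753
Denominator Σ(x_t−x̄)² = 244.2222
r_1 = -93.9753 / 244.2222 = -0.385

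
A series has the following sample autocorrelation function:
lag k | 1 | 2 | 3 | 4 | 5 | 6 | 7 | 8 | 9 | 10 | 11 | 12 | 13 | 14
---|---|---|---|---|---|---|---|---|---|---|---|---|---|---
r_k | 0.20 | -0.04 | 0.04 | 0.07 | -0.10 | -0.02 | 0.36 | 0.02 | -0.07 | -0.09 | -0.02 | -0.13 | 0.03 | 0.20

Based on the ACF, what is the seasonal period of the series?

7

The largest autocorrelation is r_7 = 0.36; the remaining lags stay at or below 0.20.
The dominant spike at lag 7 indicates a seasonal period of 7.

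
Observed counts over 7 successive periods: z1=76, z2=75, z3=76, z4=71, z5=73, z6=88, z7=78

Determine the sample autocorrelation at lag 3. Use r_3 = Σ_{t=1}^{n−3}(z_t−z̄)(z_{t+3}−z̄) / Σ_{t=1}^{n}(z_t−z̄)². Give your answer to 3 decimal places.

-0.028

Mean z̄ = (76 + 75 + 76 + 71 + 73 + 88 + 78)/7 = 76.7143
Deviations from mean: -0.7143, -1.7143, -0.7143, -5.7143, -3.7143, 11.2857, 1.2857
Σ(z_t−z̄)(z_{t+3}−z̄) = (4.0816) + (6.3673) + (-8.0612) + (-7.3469) = -4.9592
Denominator Σ(z_t−z̄)² = 179.4286
r_3 = -4.9592 / 179.4286 = -0.028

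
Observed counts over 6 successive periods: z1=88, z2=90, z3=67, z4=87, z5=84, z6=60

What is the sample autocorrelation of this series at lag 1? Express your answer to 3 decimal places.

-0.237

Mean z̄ = (88 + 90 + 67 + 87 + 84 + 60)/6 = 79.3333
Deviations from mean: 8.6667, 10.6667, -12.3333, 7.6667, 4.6667, -19.3333
Σ(z_t−z̄)(z_{t+1}−z̄) = (92.4444) + (-131.5556) + (-94.5556) + (35.7778) + (-90.2222) = -188.1111
Denominator Σ(z_t−z̄)² = 795.3333
r_1 = -188.1111 / 795.3333 = -0.237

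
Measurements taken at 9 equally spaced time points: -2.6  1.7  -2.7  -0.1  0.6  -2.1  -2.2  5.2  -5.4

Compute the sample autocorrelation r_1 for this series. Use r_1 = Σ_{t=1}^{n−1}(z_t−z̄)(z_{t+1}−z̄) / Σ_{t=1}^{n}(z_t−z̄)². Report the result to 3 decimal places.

-0.594

Mean z̄ = (-2.6 + 1.7 − 2.7 − 0.1 + 0.6 − 2.1 − 2.2 + 5.2 − 5.4)/9 = -0.8444
Numerator Σ_{t=1}^{8}(z_t−z̄)(z_{t+1}−z̄) = -45.3353
Denominator Σ(z_t−z̄)² = 76.3422
r_1 = -45.3353 / 76.3422 = -0.594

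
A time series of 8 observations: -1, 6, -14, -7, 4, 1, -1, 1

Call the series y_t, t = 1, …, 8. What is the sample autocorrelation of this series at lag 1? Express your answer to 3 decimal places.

-0.122

Mean ȳ = (-1 + 6 − 14 − 7 + 4 + 1 − 1 + 1)/8 = -1.3750
Numerator Σ_{t=1}^{7}(y_t−ȳ)(y_{t+1}−ȳ) = -35.0156
Denominator Σ(y_t−ȳ)² = 285.8750
r_1 = -35.0156 / 285.8750 = -0.122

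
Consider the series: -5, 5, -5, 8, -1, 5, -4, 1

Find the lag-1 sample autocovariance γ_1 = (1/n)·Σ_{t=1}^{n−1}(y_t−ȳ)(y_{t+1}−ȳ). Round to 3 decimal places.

-16.406

Mean ȳ = (-5 + 5 − 5 + 8 − 1 + 5 − 4 + 1)/8 = 0.5000
Deviations: -5.5000, 4.5000, -5.5000, 7.5000, -1.5000, 4.5000, -4.5000, 0.5000
Σ_{t=1}^{7}(y_t−ȳ)(y_{t+1}−ȳ) = -131.2500
γ_1 = -131.2500 / 8 = -16.406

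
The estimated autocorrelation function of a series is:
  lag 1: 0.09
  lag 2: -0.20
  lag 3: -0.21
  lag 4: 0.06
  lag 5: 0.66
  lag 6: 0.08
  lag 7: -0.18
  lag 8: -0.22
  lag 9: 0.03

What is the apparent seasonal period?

The largest autocorrelation is r_5 = 0.66; the remaining lags stay at or below 0.09.
The dominant spike at lag 5 indicates a seasonal period of 5.

5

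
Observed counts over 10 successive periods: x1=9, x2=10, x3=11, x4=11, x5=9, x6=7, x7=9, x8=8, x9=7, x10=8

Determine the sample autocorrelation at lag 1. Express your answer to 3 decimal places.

Mean x̄ = (9 + 10 + 11 + 11 + 9 + 7 + 9 + 8 + 7 + 8)/10 = 8.9000
Numerator Σ_{t=1}^{9}(x_t−x̄)(x_{t+1}−x̄) = 9.9900
Denominator Σ(x_t−x̄)² = 18.9000
r_1 = 9.9900 / 18.9000 = 0.529

0.529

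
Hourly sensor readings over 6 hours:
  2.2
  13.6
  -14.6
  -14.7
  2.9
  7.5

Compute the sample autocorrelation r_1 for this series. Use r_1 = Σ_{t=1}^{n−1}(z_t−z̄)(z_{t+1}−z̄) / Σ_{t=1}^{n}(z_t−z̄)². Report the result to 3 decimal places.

0.027

Mean z̄ = (2.2 + 13.6 − 14.6 − 14.7 + 2.9 + 7.5)/6 = -0.5167
Deviations from mean: 2.7167, 14.1167, -14.0833, -14.1833, 3.4167, 8.0167
Σ(z_t−z̄)(z_{t+1}−z̄) = (38.3503) + (-198.8097) + (199.7486) + (-48.4597) + (27.3903) = 18.2197
Denominator Σ(z_t−z̄)² = 682.1083
r_1 = 18.2197 / 682.1083 = 0.027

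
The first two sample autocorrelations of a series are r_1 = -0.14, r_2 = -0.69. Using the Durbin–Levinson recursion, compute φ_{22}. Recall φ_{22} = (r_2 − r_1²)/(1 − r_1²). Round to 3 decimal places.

-0.724

φ_{22} = (r_2 − r_1²) / (1 − r_1²)
r_1² = (-0.14)² = 0.0196
Numerator = -0.69 − 0.0196 = -0.7096; denominator = 1 − 0.0196 = 0.9804
φ_{22} = -0.7096 / 0.9804 = -0.724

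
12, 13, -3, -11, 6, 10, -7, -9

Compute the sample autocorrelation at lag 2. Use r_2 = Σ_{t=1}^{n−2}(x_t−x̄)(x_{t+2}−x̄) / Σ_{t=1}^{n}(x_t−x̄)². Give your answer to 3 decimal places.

-0.642

Mean x̄ = (12 + 13 − 3 − 11 + 6 + 10 − 7 − 9)/8 = 1.3750
Deviations from mean: 10.6250, 11.6250, -4.3750, -12.3750, 4.6250, 8.6250, -8.3750, -10.3750
Numerator Σ_{t=1}^{6}(x_t−x̄)(x_{t+2}−x̄) = -445.5313
Denominator Σ(x_t−x̄)² = 693.8750
r_2 = -445.5313 / 693.8750 = -0.642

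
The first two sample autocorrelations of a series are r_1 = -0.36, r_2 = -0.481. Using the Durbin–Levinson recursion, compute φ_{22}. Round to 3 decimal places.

φ_{22} = (r_2 − r_1²) / (1 − r_1²)
r_1² = (-0.36)² = 0.1296
Numerator = -0.481 − 0.1296 = -0.6106; denominator = 1 − 0.1296 = 0.8704
φ_{22} = -0.6106 / 0.8704 = -0.702

-0.702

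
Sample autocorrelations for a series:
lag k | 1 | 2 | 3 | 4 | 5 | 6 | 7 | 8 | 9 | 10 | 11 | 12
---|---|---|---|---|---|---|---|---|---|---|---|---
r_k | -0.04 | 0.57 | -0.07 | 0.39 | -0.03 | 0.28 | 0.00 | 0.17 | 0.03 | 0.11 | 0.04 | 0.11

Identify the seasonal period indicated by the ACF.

2

The largest autocorrelation is r_2 = 0.57, with weaker echoes at lags 4 (0.39), 6 (0.28) and 8 (0.17); the remaining lags stay at or below 0.11.
The dominant spike at lag 2 indicates a seasonal period of 2.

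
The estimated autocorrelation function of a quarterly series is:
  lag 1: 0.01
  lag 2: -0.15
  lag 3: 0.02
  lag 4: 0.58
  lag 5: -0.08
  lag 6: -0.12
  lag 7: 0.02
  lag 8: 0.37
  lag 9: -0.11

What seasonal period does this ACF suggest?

The largest autocorrelation is r_4 = 0.58, with a weaker echo at lag 8 (0.37); the remaining lags stay at or below 0.02.
The dominant spike at lag 4 indicates a seasonal period of 4.

4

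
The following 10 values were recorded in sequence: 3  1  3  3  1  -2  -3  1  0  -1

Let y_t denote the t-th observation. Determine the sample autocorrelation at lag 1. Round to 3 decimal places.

0.402

Mean ȳ = (3 + 1 + 3 + 3 + 1 − 2 − 3 + 1 + 0 − 1)/10 = 0.6000
Numerator Σ_{t=1}^{9}(y_t−ȳ)(y_{t+1}−ȳ) = 16.2400
Denominator Σ(y_t−ȳ)² = 40.4000
r_1 = 16.2400 / 40.4000 = 0.402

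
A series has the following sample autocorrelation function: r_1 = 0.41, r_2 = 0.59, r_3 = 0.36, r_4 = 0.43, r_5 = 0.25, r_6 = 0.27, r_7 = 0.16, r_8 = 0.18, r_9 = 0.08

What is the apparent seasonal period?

2

The largest autocorrelation is r_2 = 0.59, with a weaker echo at lag 4 (0.43); the remaining lags stay at or below 0.41.
The dominant spike at lag 2 indicates a seasonal period of 2.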